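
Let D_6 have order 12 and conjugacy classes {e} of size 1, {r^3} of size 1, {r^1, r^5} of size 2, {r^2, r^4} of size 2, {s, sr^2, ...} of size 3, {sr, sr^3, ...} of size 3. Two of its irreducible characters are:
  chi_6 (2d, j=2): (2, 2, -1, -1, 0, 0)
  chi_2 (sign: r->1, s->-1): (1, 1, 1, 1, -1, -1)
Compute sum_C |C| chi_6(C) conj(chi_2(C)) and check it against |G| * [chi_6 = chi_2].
Sum = 0; so <chi_6, chi_2> = 0 (distinct irreducibles are orthogonal).

Why: Compute term by term over conjugacy classes (|C| * chi_6(C) * conj(chi_2(C))):
  1*(2)*conj(1) + 1*(2)*conj(1) + 2*(-1)*conj(1) + 2*(-1)*conj(1) + 3*(0)*conj(-1) + 3*(0)*conj(-1)
  = (2) + (2) + (-2) + (-2) + (0) + (0)
  = 0.
Dividing by |G| = 12 gives 0/12 = 0, matching the row-orthogonality relation <chi_6, chi_2> = [chi_6 = chi_2].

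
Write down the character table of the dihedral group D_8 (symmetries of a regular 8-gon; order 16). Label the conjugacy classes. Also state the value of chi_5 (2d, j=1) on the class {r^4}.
Conjugacy classes: {e} of size 1, {r^4} of size 1, {r^1, r^7} of size 2, {r^2, r^6} of size 2, {r^3, r^5} of size 2, {s, sr^2, ...} of size 4, {sr, sr^3, ...} of size 4.
Character table:
  irrep \ class              {e} (size 1)  {r^4} (size 1)  {r^1, r^7} (size 2)  {r^2, r^6} (size 2)  {r^3, r^5} (size 2)  {s, sr^2, ...} (size 4)  {sr, sr^3, ...} (size 4)
  chi_1 (triv)               1             1               1                    1                    1                    1                        1                       
  chi_2 (sign: r->1, s->-1)  1             1               1                    1                    1                    -1                       -1                      
  chi_3 (r->-1, s->1)        1             1               -1                   1                    -1                   1                        -1                      
  chi_4 (r->-1, s->-1)       1             1               -1                   1                    -1                   -1                       1                       
  chi_5 (2d, j=1)            2             -2              sqrt(2)              0                    -sqrt(2)             0                        0                       
  chi_6 (2d, j=2)            2             2               0                    -2                   0                    0                        0                       
  chi_7 (2d, j=3)            2             -2              -sqrt(2)             0                    sqrt(2)              0                        0                       

Spot check: chi_5 (2d, j=1) on {r^4} = -2.

Reasoning: D_8 has order 2*8 = 16 with 7 conjugacy classes, hence 7 irreducibles. Sum of squared dims 1 + 1 + 1 + 1 + 4 + 4 + 4 = 16 = |G|. Linear characters come from the abelianisation; the 2-dimensional irreps have character r^k -> 2*cos(2*pi*j*k/8), reflections -> 0.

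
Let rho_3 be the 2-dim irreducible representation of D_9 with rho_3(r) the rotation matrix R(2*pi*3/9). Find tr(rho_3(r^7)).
chi_{rho_3}(r^7) = 2*cos(2*pi*3*7/9) = -1

Argument: rho_3(r^7) is rotation by angle 2*pi*3*7/9, whose trace is 2*cos(2*pi*3*7/9) = -1.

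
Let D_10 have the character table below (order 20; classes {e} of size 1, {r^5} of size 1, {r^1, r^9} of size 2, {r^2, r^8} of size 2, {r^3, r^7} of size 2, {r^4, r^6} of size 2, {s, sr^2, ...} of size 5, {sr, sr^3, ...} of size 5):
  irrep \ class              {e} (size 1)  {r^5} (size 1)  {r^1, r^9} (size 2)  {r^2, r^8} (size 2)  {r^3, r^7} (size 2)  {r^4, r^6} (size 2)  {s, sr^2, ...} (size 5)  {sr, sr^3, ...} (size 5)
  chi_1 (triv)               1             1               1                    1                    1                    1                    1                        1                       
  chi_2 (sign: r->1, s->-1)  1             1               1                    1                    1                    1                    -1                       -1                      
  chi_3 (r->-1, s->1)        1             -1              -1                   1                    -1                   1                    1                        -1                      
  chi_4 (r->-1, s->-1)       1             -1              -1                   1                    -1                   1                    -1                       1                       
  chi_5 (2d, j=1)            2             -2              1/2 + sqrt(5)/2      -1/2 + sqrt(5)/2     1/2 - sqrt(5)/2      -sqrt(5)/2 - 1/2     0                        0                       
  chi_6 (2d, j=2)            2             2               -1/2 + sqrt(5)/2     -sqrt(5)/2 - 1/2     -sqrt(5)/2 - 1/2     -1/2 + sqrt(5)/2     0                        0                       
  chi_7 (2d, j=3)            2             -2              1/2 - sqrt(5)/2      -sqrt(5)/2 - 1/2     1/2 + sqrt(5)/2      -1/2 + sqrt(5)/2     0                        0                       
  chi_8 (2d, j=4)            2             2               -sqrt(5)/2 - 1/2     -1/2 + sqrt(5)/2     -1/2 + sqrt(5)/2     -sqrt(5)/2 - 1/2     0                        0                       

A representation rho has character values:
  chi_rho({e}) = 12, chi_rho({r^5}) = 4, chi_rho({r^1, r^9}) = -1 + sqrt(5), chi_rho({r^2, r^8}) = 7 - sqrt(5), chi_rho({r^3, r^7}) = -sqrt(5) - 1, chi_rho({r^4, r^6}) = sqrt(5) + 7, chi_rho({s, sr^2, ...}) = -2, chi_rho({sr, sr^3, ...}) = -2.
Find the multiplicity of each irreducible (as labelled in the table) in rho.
Multiplicities: chi_1: 1, chi_2: 3, chi_3: 2, chi_4: 2, chi_5: 0, chi_6: 2, chi_7: 0, chi_8: 0.

Explanation: Use <chi_rho, chi> = (1/|G|) sum_C |C| * chi_rho(C) * conj(chi(C)) with |G| = 20 for each irreducible chi in the table:
  <chi_rho, chi_1> = (1/20)[1*(12)*conj(1) + 1*(4)*conj(1) + 2*(-1 + sqrt(5))*conj(1) + 2*(7 - sqrt(5))*conj(1) + 2*(-sqrt(5) - 1)*conj(1) + 2*(sqrt(5) + 7)*conj(1) + 5*(-2)*conj(1) + 5*(-2)*conj(1)]
      = (1/20)[(12) + (4) + (-2 + 2*sqrt(5)) + (14 - 2*sqrt(5)) + (-2*sqrt(5) - 2) + (2*sqrt(5) + 14) + (-10) + (-10)] = 20/20 = 1
  <chi_rho, chi_2> = (1/20)[1*(12)*conj(1) + 1*(4)*conj(1) + 2*(-1 + sqrt(5))*conj(1) + 2*(7 - sqrt(5))*conj(1) + 2*(-sqrt(5) - 1)*conj(1) + 2*(sqrt(5) + 7)*conj(1) + 5*(-2)*conj(-1) + 5*(-2)*conj(-1)]
      = (1/20)[(12) + (4) + (-2 + 2*sqrt(5)) + (14 - 2*sqrt(5)) + (-2*sqrt(5) - 2) + (2*sqrt(5) + 14) + (10) + (10)] = 60/20 = 3
  <chi_rho, chi_3> = (1/20)[1*(12)*conj(1) + 1*(4)*conj(-1) + 2*(-1 + sqrt(5))*conj(-1) + 2*(7 - sqrt(5))*conj(1) + 2*(-sqrt(5) - 1)*conj(-1) + 2*(sqrt(5) + 7)*conj(1) + 5*(-2)*conj(1) + 5*(-2)*conj(-1)]
      = (1/20)[(12) + (-4) + (2 - 2*sqrt(5)) + (14 - 2*sqrt(5)) + (2 + 2*sqrt(5)) + (2*sqrt(5) + 14) + (-10) + (10)] = 40/20 = 2
  <chi_rho, chi_4> = (1/20)[1*(12)*conj(1) + 1*(4)*conj(-1) + 2*(-1 + sqrt(5))*conj(-1) + 2*(7 - sqrt(5))*conj(1) + 2*(-sqrt(5) - 1)*conj(-1) + 2*(sqrt(5) + 7)*conj(1) + 5*(-2)*conj(-1) + 5*(-2)*conj(1)]
      = (1/20)[(12) + (-4) + (2 - 2*sqrt(5)) + (14 - 2*sqrt(5)) + (2 + 2*sqrt(5)) + (2*sqrt(5) + 14) + (10) + (-10)] = 40/20 = 2
  <chi_rho, chi_5> = (1/20)[1*(12)*conj(2) + 1*(4)*conj(-2) + 2*(-1 + sqrt(5))*conj(1/2 + sqrt(5)/2) + 2*(7 - sqrt(5))*conj(-1/2 + sqrt(5)/2) + 2*(-sqrt(5) - 1)*conj(1/2 - sqrt(5)/2) + 2*(sqrt(5) + 7)*conj(-sqrt(5)/2 - 1/2) + 5*(-2)*conj(0) + 5*(-2)*conj(0)]
      = (1/20)[(24) + (-8) + (4) + (-12 + 8*sqrt(5)) + (4) + (-8*sqrt(5) - 12) + (0) + (0)] = 0/20 = 0
  <chi_rho, chi_6> = (1/20)[1*(12)*conj(2) + 1*(4)*conj(2) + 2*(-1 + sqrt(5))*conj(-1/2 + sqrt(5)/2) + 2*(7 - sqrt(5))*conj(-sqrt(5)/2 - 1/2) + 2*(-sqrt(5) - 1)*conj(-sqrt(5)/2 - 1/2) + 2*(sqrt(5) + 7)*conj(-1/2 + sqrt(5)/2) + 5*(-2)*conj(0) + 5*(-2)*conj(0)]
      = (1/20)[(24) + (8) + (6 - 2*sqrt(5)) + (-6*sqrt(5) - 2) + (2*sqrt(5) + 6) + (-2 + 6*sqrt(5)) + (0) + (0)] = 40/20 = 2
  <chi_rho, chi_7> = (1/20)[1*(12)*conj(2) + 1*(4)*conj(-2) + 2*(-1 + sqrt(5))*conj(1/2 - sqrt(5)/2) + 2*(7 - sqrt(5))*conj(-sqrt(5)/2 - 1/2) + 2*(-sqrt(5) - 1)*conj(1/2 + sqrt(5)/2) + 2*(sqrt(5) + 7)*conj(-1/2 + sqrt(5)/2) + 5*(-2)*conj(0) + 5*(-2)*conj(0)]
      = (1/20)[(24) + (-8) + (-6 + 2*sqrt(5)) + (-6*sqrt(5) - 2) + (-6 - 2*sqrt(5)) + (-2 + 6*sqrt(5)) + (0) + (0)] = 0/20 = 0
  <chi_rho, chi_8> = (1/20)[1*(12)*conj(2) + 1*(4)*conj(2) + 2*(-1 + sqrt(5))*conj(-sqrt(5)/2 - 1/2) + 2*(7 - sqrt(5))*conj(-1/2 + sqrt(5)/2) + 2*(-sqrt(5) - 1)*conj(-1/2 + sqrt(5)/2) + 2*(sqrt(5) + 7)*conj(-sqrt(5)/2 - 1/2) + 5*(-2)*conj(0) + 5*(-2)*conj(0)]
      = (1/20)[(24) + (8) + (-4) + (-12 + 8*sqrt(5)) + (-4) + (-8*sqrt(5) - 12) + (0) + (0)] = 0/20 = 0
Dimension check: dim(rho) = sum (mult * dim) = 1*1 + 3*1 + 2*1 + 2*1 + 0*2 + 2*2 + 0*2 + 0*2 = 12 = chi_rho(e) = 12.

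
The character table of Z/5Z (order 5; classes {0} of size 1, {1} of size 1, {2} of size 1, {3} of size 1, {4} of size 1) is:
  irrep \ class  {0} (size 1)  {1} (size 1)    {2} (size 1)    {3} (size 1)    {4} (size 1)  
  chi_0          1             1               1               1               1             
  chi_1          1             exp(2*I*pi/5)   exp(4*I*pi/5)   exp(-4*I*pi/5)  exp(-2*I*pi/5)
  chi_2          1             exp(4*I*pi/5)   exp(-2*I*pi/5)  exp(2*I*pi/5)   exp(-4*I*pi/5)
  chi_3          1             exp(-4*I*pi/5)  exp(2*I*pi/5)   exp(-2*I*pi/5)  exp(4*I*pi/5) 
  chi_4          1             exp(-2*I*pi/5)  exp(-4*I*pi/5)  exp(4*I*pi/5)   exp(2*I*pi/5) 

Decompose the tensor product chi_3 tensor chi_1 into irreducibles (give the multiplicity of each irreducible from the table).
chi_3 tensor chi_1 = chi_4 (all other irreducibles have multiplicity 0).

Reasoning: The character of a tensor product is the pointwise product (chi_3 * chi_1)(C) = chi_3(C) * chi_1(C):
  {0}: (1)*(1), {1}: (exp(-4*I*pi/5))*(exp(2*I*pi/5)), {2}: (exp(2*I*pi/5))*(exp(4*I*pi/5)), {3}: (exp(-2*I*pi/5))*(exp(-4*I*pi/5)), {4}: (exp(4*I*pi/5))*(exp(-2*I*pi/5))
so (chi_3 * chi_1) takes values
  {0} -> 1, {1} -> exp(-2*I*pi/5), {2} -> exp(-4*I*pi/5), {3} -> exp(4*I*pi/5), {4} -> exp(2*I*pi/5).
Now take the inner product of this character with each irreducible chi from the table, <chi_3*chi_1, chi> = (1/5) sum_C |C| (chi_3*chi_1)(C) conj(chi(C)):
  <chi_3*chi_1, chi_0> = (1/5)[1*(1)*conj(1) + 1*(exp(-2*I*pi/5))*conj(1) + 1*(exp(-4*I*pi/5))*conj(1) + 1*(exp(4*I*pi/5))*conj(1) + 1*(exp(2*I*pi/5))*conj(1)]
      = (1/5)[(1) + (exp(-2*I*pi/5)) + (exp(-4*I*pi/5)) + (exp(4*I*pi/5)) + (exp(2*I*pi/5))] = 0/5 = 0
  <chi_3*chi_1, chi_1> = (1/5)[1*(1)*conj(1) + 1*(exp(-2*I*pi/5))*conj(exp(2*I*pi/5)) + 1*(exp(-4*I*pi/5))*conj(exp(4*I*pi/5)) + 1*(exp(4*I*pi/5))*conj(exp(-4*I*pi/5)) + 1*(exp(2*I*pi/5))*conj(exp(-2*I*pi/5))]
      = (1/5)[(1) + (exp(-4*I*pi/5)) + (exp(2*I*pi/5)) + (exp(-2*I*pi/5)) + (exp(4*I*pi/5))] = 0/5 = 0
  <chi_3*chi_1, chi_2> = (1/5)[1*(1)*conj(1) + 1*(exp(-2*I*pi/5))*conj(exp(4*I*pi/5)) + 1*(exp(-4*I*pi/5))*conj(exp(-2*I*pi/5)) + 1*(exp(4*I*pi/5))*conj(exp(2*I*pi/5)) + 1*(exp(2*I*pi/5))*conj(exp(-4*I*pi/5))]
      = (1/5)[(1) + (exp(4*I*pi/5)) + (exp(-2*I*pi/5)) + (exp(2*I*pi/5)) + (exp(-4*I*pi/5))] = 0/5 = 0
  <chi_3*chi_1, chi_3> = (1/5)[1*(1)*conj(1) + 1*(exp(-2*I*pi/5))*conj(exp(-4*I*pi/5)) + 1*(exp(-4*I*pi/5))*conj(exp(2*I*pi/5)) + 1*(exp(4*I*pi/5))*conj(exp(-2*I*pi/5)) + 1*(exp(2*I*pi/5))*conj(exp(4*I*pi/5))]
      = (1/5)[(1) + (exp(2*I*pi/5)) + (exp(4*I*pi/5)) + (exp(-4*I*pi/5)) + (exp(-2*I*pi/5))] = 0/5 = 0
  <chi_3*chi_1, chi_4> = (1/5)[1*(1)*conj(1) + 1*(exp(-2*I*pi/5))*conj(exp(-2*I*pi/5)) + 1*(exp(-4*I*pi/5))*conj(exp(-4*I*pi/5)) + 1*(exp(4*I*pi/5))*conj(exp(4*I*pi/5)) + 1*(exp(2*I*pi/5))*conj(exp(2*I*pi/5))]
      = (1/5)[(1) + (1) + (1) + (1) + (1)] = 5/5 = 1
(Exp terms are combined using exp(i*s)*conj(exp(i*t)) = exp(i*(s-t)), and sums of them are collapsed using the identity that for every m > 1 the m distinct m-th roots of unity sum to 0, e.g. 1 + exp(2*I*pi/3) + exp(-2*I*pi/3) = 0.)
Hence the multiplicities are chi_4: 1. Dimension check: dim(chi_3)*dim(chi_1) = 1*1 = 1 and sum (mult * dim) = 1*1 = 1.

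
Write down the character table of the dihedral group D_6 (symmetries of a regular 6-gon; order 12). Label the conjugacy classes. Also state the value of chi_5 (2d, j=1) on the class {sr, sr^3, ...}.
Conjugacy classes: {e} of size 1, {r^3} of size 1, {r^1, r^5} of size 2, {r^2, r^4} of size 2, {s, sr^2, ...} of size 3, {sr, sr^3, ...} of size 3.
Character table:
  irrep \ class              {e} (size 1)  {r^3} (size 1)  {r^1, r^5} (size 2)  {r^2, r^4} (size 2)  {s, sr^2, ...} (size 3)  {sr, sr^3, ...} (size 3)
  chi_1 (triv)               1             1               1                    1                    1                        1                       
  chi_2 (sign: r->1, s->-1)  1             1               1                    1                    -1                       -1                      
  chi_3 (r->-1, s->1)        1             -1              -1                   1                    1                        -1                      
  chi_4 (r->-1, s->-1)       1             -1              -1                   1                    -1                       1                       
  chi_5 (2d, j=1)            2             -2              1                    -1                   0                        0                       
  chi_6 (2d, j=2)            2             2               -1                   -1                   0                        0                       

Spot check: chi_5 (2d, j=1) on {sr, sr^3, ...} = 0.

Solution. D_6 has order 2*6 = 12 with 6 conjugacy classes, hence 6 irreducibles. Sum of squared dims 1 + 1 + 1 + 1 + 4 + 4 = 12 = |G|. Linear characters come from the abelianisation; the 2-dimensional irreps have character r^k -> 2*cos(2*pi*j*k/6), reflections -> 0.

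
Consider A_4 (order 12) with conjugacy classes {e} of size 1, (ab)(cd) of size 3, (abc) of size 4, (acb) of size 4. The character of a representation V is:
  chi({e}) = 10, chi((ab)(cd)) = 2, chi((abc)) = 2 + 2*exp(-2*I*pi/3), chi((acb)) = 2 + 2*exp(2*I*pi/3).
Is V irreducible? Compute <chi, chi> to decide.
Not irreducible (reducible): <chi, chi> = 12 > 1.

<chi, chi> = (1/|G|) sum_C |C| * |chi(C)|^2 = (1/12)[1*|10|^2 + 3*|2|^2 + 4*|2 + 2*exp(-2*I*pi/3)|^2 + 4*|2 + 2*exp(2*I*pi/3)|^2]
  = (1/12)[(100) + (12) + (16) + (16)] = 144/12 = 12.
(Exp terms are combined using exp(i*s)*conj(exp(i*t)) = exp(i*(s-t)), and sums of them are collapsed using the identity that for every m > 1 the m distinct m-th roots of unity sum to 0, e.g. 1 + exp(2*I*pi/3) + exp(-2*I*pi/3) = 0.)
A character is irreducible iff <chi, chi> = 1, so this representation is reducible.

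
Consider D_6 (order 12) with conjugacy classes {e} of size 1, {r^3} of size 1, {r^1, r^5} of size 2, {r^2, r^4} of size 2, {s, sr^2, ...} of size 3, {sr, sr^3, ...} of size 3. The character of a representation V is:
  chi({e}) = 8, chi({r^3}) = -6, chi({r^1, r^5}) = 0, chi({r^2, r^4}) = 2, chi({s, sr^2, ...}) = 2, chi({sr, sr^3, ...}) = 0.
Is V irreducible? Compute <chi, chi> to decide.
Not irreducible (reducible): <chi, chi> = 10 > 1.

Reasoning: <chi, chi> = (1/|G|) sum_C |C| * |chi(C)|^2 = (1/12)[1*|8|^2 + 1*|-6|^2 + 2*|0|^2 + 2*|2|^2 + 3*|2|^2 + 3*|0|^2]
  = (1/12)[(64) + (36) + (0) + (8) + (12) + (0)] = 120/12 = 10.
A character is irreducible iff <chi, chi> = 1, so this representation is reducible.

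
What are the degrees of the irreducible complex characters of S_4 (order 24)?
Dimensions: 1, 1, 2, 3, 3

Solution. There are 5 irreducibles (= number of conjugacy classes). Their dimensions d_i satisfy sum d_i^2 = |G| = 24: 1 + 1 + 4 + 9 + 9 = 24.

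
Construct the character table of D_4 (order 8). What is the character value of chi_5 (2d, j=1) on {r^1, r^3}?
Conjugacy classes: {e} of size 1, {r^2} of size 1, {r^1, r^3} of size 2, {s, sr^2, ...} of size 2, {sr, sr^3, ...} of size 2.
Character table:
  irrep \ class              {e} (size 1)  {r^2} (size 1)  {r^1, r^3} (size 2)  {s, sr^2, ...} (size 2)  {sr, sr^3, ...} (size 2)
  chi_1 (triv)               1             1               1                    1                        1                       
  chi_2 (sign: r->1, s->-1)  1             1               1                    -1                       -1                      
  chi_3 (r->-1, s->1)        1             1               -1                   1                        -1                      
  chi_4 (r->-1, s->-1)       1             1               -1                   -1                       1                       
  chi_5 (2d, j=1)            2             -2              0                    0                        0                       

Spot check: chi_5 (2d, j=1) on {r^1, r^3} = 0.

Proof sketch: D_4 has order 2*4 = 8 with 5 conjugacy classes, hence 5 irreducibles. Sum of squared dims 1 + 1 + 1 + 1 + 4 = 8 = |G|. Linear characters come from the abelianisation; the 2-dimensional irreps have character r^k -> 2*cos(2*pi*j*k/4), reflections -> 0.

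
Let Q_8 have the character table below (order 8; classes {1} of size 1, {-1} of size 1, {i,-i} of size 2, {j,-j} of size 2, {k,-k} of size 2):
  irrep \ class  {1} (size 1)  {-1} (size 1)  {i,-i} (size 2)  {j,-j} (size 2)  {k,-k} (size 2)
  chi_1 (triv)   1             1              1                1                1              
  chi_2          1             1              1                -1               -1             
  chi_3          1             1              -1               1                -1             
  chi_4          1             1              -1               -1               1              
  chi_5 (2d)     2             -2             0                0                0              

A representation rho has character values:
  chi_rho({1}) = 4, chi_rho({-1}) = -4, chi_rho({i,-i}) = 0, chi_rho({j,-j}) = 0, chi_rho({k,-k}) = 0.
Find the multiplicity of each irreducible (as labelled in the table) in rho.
Multiplicities: chi_1: 0, chi_2: 0, chi_3: 0, chi_4: 0, chi_5: 2.

Proof sketch: Use <chi_rho, chi> = (1/|G|) sum_C |C| * chi_rho(C) * conj(chi(C)) with |G| = 8 for each irreducible chi in the table:
  <chi_rho, chi_1> = (1/8)[1*(4)*conj(1) + 1*(-4)*conj(1) + 2*(0)*conj(1) + 2*(0)*conj(1) + 2*(0)*conj(1)]
      = (1/8)[(4) + (-4) + (0) + (0) + (0)] = 0/8 = 0
  <chi_rho, chi_2> = (1/8)[1*(4)*conj(1) + 1*(-4)*conj(1) + 2*(0)*conj(1) + 2*(0)*conj(-1) + 2*(0)*conj(-1)]
      = (1/8)[(4) + (-4) + (0) + (0) + (0)] = 0/8 = 0
  <chi_rho, chi_3> = (1/8)[1*(4)*conj(1) + 1*(-4)*conj(1) + 2*(0)*conj(-1) + 2*(0)*conj(1) + 2*(0)*conj(-1)]
      = (1/8)[(4) + (-4) + (0) + (0) + (0)] = 0/8 = 0
  <chi_rho, chi_4> = (1/8)[1*(4)*conj(1) + 1*(-4)*conj(1) + 2*(0)*conj(-1) + 2*(0)*conj(-1) + 2*(0)*conj(1)]
      = (1/8)[(4) + (-4) + (0) + (0) + (0)] = 0/8 = 0
  <chi_rho, chi_5> = (1/8)[1*(4)*conj(2) + 1*(-4)*conj(-2) + 2*(0)*conj(0) + 2*(0)*conj(0) + 2*(0)*conj(0)]
      = (1/8)[(8) + (8) + (0) + (0) + (0)] = 16/8 = 2
Dimension check: dim(rho) = sum (mult * dim) = 0*1 + 0*1 + 0*1 + 0*1 + 2*2 = 4 = chi_rho(e) = 4.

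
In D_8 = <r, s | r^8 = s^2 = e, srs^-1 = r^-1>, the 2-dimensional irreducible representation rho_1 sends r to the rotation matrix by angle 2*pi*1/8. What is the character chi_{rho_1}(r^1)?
chi_{rho_1}(r^1) = 2*cos(2*pi*1*1/8) = sqrt(2)

Solution. rho_1(r^1) is rotation by angle 2*pi*1*1/8, whose trace is 2*cos(2*pi*1*1/8) = sqrt(2).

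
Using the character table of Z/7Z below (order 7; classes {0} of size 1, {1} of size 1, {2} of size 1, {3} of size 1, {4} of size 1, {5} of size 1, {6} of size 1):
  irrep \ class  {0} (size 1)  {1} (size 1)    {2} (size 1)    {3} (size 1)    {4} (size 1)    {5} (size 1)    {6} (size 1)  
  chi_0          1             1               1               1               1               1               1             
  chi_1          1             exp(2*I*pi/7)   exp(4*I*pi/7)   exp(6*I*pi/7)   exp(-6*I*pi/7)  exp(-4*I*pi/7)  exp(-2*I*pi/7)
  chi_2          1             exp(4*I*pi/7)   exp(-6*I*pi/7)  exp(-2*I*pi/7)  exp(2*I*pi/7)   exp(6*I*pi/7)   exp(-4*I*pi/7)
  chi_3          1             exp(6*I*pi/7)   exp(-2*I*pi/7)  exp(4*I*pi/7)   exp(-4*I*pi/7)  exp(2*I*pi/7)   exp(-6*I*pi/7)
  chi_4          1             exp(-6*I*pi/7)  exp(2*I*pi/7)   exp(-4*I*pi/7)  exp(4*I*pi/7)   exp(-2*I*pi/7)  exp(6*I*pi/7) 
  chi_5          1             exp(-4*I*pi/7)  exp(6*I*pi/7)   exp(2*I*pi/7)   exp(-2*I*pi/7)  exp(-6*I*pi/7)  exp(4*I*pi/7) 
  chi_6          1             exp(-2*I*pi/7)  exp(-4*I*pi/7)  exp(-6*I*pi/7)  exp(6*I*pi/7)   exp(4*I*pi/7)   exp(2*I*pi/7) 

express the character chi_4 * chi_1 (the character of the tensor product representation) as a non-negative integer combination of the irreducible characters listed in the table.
chi_4 tensor chi_1 = chi_5 (all other irreducibles have multiplicity 0).

Details: The character of a tensor product is the pointwise product (chi_4 * chi_1)(C) = chi_4(C) * chi_1(C):
  {0}: (1)*(1), {1}: (exp(-6*I*pi/7))*(exp(2*I*pi/7)), {2}: (exp(2*I*pi/7))*(exp(4*I*pi/7)), {3}: (exp(-4*I*pi/7))*(exp(6*I*pi/7)), {4}: (exp(4*I*pi/7))*(exp(-6*I*pi/7)), {5}: (exp(-2*I*pi/7))*(exp(-4*I*pi/7)), {6}: (exp(6*I*pi/7))*(exp(-2*I*pi/7))
so (chi_4 * chi_1) takes values
  {0} -> 1, {1} -> exp(-4*I*pi/7), {2} -> exp(6*I*pi/7), {3} -> exp(2*I*pi/7), {4} -> exp(-2*I*pi/7), {5} -> exp(-6*I*pi/7), {6} -> exp(4*I*pi/7).
Now take the inner product of this character with each irreducible chi from the table, <chi_4*chi_1, chi> = (1/7) sum_C |C| (chi_4*chi_1)(C) conj(chi(C)):
  <chi_4*chi_1, chi_0> = (1/7)[1*(1)*conj(1) + 1*(exp(-4*I*pi/7))*conj(1) + 1*(exp(6*I*pi/7))*conj(1) + 1*(exp(2*I*pi/7))*conj(1) + 1*(exp(-2*I*pi/7))*conj(1) + 1*(exp(-6*I*pi/7))*conj(1) + 1*(exp(4*I*pi/7))*conj(1)]
      = (1/7)[(1) + (exp(-4*I*pi/7)) + (exp(6*I*pi/7)) + (exp(2*I*pi/7)) + (exp(-2*I*pi/7)) + (exp(-6*I*pi/7)) + (exp(4*I*pi/7))] = 0/7 = 0
  <chi_4*chi_1, chi_1> = (1/7)[1*(1)*conj(1) + 1*(exp(-4*I*pi/7))*conj(exp(2*I*pi/7)) + 1*(exp(6*I*pi/7))*conj(exp(4*I*pi/7)) + 1*(exp(2*I*pi/7))*conj(exp(6*I*pi/7)) + 1*(exp(-2*I*pi/7))*conj(exp(-6*I*pi/7)) + 1*(exp(-6*I*pi/7))*conj(exp(-4*I*pi/7)) + 1*(exp(4*I*pi/7))*conj(exp(-2*I*pi/7))]
      = (1/7)[(1) + (exp(-6*I*pi/7)) + (exp(2*I*pi/7)) + (exp(-4*I*pi/7)) + (exp(4*I*pi/7)) + (exp(-2*I*pi/7)) + (exp(6*I*pi/7))] = 0/7 = 0
  <chi_4*chi_1, chi_2> = (1/7)[1*(1)*conj(1) + 1*(exp(-4*I*pi/7))*conj(exp(4*I*pi/7)) + 1*(exp(6*I*pi/7))*conj(exp(-6*I*pi/7)) + 1*(exp(2*I*pi/7))*conj(exp(-2*I*pi/7)) + 1*(exp(-2*I*pi/7))*conj(exp(2*I*pi/7)) + 1*(exp(-6*I*pi/7))*conj(exp(6*I*pi/7)) + 1*(exp(4*I*pi/7))*conj(exp(-4*I*pi/7))]
      = (1/7)[(1) + (exp(6*I*pi/7)) + (exp(-2*I*pi/7)) + (exp(4*I*pi/7)) + (exp(-4*I*pi/7)) + (exp(2*I*pi/7)) + (exp(-6*I*pi/7))] = 0/7 = 0
  <chi_4*chi_1, chi_3> = (1/7)[1*(1)*conj(1) + 1*(exp(-4*I*pi/7))*conj(exp(6*I*pi/7)) + 1*(exp(6*I*pi/7))*conj(exp(-2*I*pi/7)) + 1*(exp(2*I*pi/7))*conj(exp(4*I*pi/7)) + 1*(exp(-2*I*pi/7))*conj(exp(-4*I*pi/7)) + 1*(exp(-6*I*pi/7))*conj(exp(2*I*pi/7)) + 1*(exp(4*I*pi/7))*conj(exp(-6*I*pi/7))]
      = (1/7)[(1) + (exp(4*I*pi/7)) + (exp(-6*I*pi/7)) + (exp(-2*I*pi/7)) + (exp(2*I*pi/7)) + (exp(6*I*pi/7)) + (exp(-4*I*pi/7))] = 0/7 = 0
  <chi_4*chi_1, chi_4> = (1/7)[1*(1)*conj(1) + 1*(exp(-4*I*pi/7))*conj(exp(-6*I*pi/7)) + 1*(exp(6*I*pi/7))*conj(exp(2*I*pi/7)) + 1*(exp(2*I*pi/7))*conj(exp(-4*I*pi/7)) + 1*(exp(-2*I*pi/7))*conj(exp(4*I*pi/7)) + 1*(exp(-6*I*pi/7))*conj(exp(-2*I*pi/7)) + 1*(exp(4*I*pi/7))*conj(exp(6*I*pi/7))]
      = (1/7)[(1) + (exp(2*I*pi/7)) + (exp(4*I*pi/7)) + (exp(6*I*pi/7)) + (exp(-6*I*pi/7)) + (exp(-4*I*pi/7)) + (exp(-2*I*pi/7))] = 0/7 = 0
  <chi_4*chi_1, chi_5> = (1/7)[1*(1)*conj(1) + 1*(exp(-4*I*pi/7))*conj(exp(-4*I*pi/7)) + 1*(exp(6*I*pi/7))*conj(exp(6*I*pi/7)) + 1*(exp(2*I*pi/7))*conj(exp(2*I*pi/7)) + 1*(exp(-2*I*pi/7))*conj(exp(-2*I*pi/7)) + 1*(exp(-6*I*pi/7))*conj(exp(-6*I*pi/7)) + 1*(exp(4*I*pi/7))*conj(exp(4*I*pi/7))]
      = (1/7)[(1) + (1) + (1) + (1) + (1) + (1) + (1)] = 7/7 = 1
  <chi_4*chi_1, chi_6> = (1/7)[1*(1)*conj(1) + 1*(exp(-4*I*pi/7))*conj(exp(-2*I*pi/7)) + 1*(exp(6*I*pi/7))*conj(exp(-4*I*pi/7)) + 1*(exp(2*I*pi/7))*conj(exp(-6*I*pi/7)) + 1*(exp(-2*I*pi/7))*conj(exp(6*I*pi/7)) + 1*(exp(-6*I*pi/7))*conj(exp(4*I*pi/7)) + 1*(exp(4*I*pi/7))*conj(exp(2*I*pi/7))]
      = (1/7)[(1) + (exp(-2*I*pi/7)) + (exp(-4*I*pi/7)) + (exp(-6*I*pi/7)) + (exp(6*I*pi/7)) + (exp(4*I*pi/7)) + (exp(2*I*pi/7))] = 0/7 = 0
(Exp terms are combined using exp(i*s)*conj(exp(i*t)) = exp(i*(s-t)), and sums of them are collapsed using the identity that for every m > 1 the m distinct m-th roots of unity sum to 0, e.g. 1 + exp(2*I*pi/3) + exp(-2*I*pi/3) = 0.)
Hence the multiplicities are chi_5: 1. Dimension check: dim(chi_4)*dim(chi_1) = 1*1 = 1 and sum (mult * dim) = 1*1 = 1.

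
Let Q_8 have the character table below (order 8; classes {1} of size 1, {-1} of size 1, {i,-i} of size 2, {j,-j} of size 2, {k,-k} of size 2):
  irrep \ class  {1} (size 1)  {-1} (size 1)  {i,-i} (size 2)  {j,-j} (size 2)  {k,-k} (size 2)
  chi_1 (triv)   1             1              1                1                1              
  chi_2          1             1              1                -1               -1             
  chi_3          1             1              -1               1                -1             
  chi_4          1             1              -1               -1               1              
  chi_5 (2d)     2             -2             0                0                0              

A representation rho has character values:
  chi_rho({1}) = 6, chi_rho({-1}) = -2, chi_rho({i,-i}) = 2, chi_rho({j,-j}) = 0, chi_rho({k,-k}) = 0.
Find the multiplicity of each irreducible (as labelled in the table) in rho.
Multiplicities: chi_1: 1, chi_2: 1, chi_3: 0, chi_4: 0, chi_5: 2.

Use <chi_rho, chi> = (1/|G|) sum_C |C| * chi_rho(C) * conj(chi(C)) with |G| = 8 for each irreducible chi in the table:
  <chi_rho, chi_1> = (1/8)[1*(6)*conj(1) + 1*(-2)*conj(1) + 2*(2)*conj(1) + 2*(0)*conj(1) + 2*(0)*conj(1)]
      = (1/8)[(6) + (-2) + (4) + (0) + (0)] = 8/8 = 1
  <chi_rho, chi_2> = (1/8)[1*(6)*conj(1) + 1*(-2)*conj(1) + 2*(2)*conj(1) + 2*(0)*conj(-1) + 2*(0)*conj(-1)]
      = (1/8)[(6) + (-2) + (4) + (0) + (0)] = 8/8 = 1
  <chi_rho, chi_3> = (1/8)[1*(6)*conj(1) + 1*(-2)*conj(1) + 2*(2)*conj(-1) + 2*(0)*conj(1) + 2*(0)*conj(-1)]
      = (1/8)[(6) + (-2) + (-4) + (0) + (0)] = 0/8 = 0
  <chi_rho, chi_4> = (1/8)[1*(6)*conj(1) + 1*(-2)*conj(1) + 2*(2)*conj(-1) + 2*(0)*conj(-1) + 2*(0)*conj(1)]
      = (1/8)[(6) + (-2) + (-4) + (0) + (0)] = 0/8 = 0
  <chi_rho, chi_5> = (1/8)[1*(6)*conj(2) + 1*(-2)*conj(-2) + 2*(2)*conj(0) + 2*(0)*conj(0) + 2*(0)*conj(0)]
      = (1/8)[(12) + (4) + (0) + (0) + (0)] = 16/8 = 2
Dimension check: dim(rho) = sum (mult * dim) = 1*1 + 1*1 + 0*1 + 0*1 + 2*2 = 6 = chi_rho(e) = 6.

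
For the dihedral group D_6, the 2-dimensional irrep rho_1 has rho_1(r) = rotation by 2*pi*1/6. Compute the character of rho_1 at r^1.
chi_{rho_1}(r^1) = 2*cos(2*pi*1*1/6) = 1

Reasoning: rho_1(r^1) is rotation by angle 2*pi*1*1/6, whose trace is 2*cos(2*pi*1*1/6) = 1.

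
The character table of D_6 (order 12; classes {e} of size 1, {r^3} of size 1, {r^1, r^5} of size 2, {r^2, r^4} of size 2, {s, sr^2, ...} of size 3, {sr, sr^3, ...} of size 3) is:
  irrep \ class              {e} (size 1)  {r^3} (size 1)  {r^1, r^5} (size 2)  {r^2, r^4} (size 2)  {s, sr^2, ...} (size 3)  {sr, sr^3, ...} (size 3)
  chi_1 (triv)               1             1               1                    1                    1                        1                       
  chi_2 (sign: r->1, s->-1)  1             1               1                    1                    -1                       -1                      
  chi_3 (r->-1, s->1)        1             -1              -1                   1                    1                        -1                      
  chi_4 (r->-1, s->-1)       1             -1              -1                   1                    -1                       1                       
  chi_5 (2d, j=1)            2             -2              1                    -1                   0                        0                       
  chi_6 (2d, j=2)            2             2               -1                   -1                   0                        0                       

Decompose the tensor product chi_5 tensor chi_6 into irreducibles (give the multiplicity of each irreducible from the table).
chi_5 tensor chi_6 = chi_3 + chi_4 + chi_5 (all other irreducibles have multiplicity 0).

Argument: The character of a tensor product is the pointwise product (chi_5 * chi_6)(C) = chi_5(C) * chi_6(C):
  {e}: (2)*(2), {r^3}: (-2)*(2), {r^1, r^5}: (1)*(-1), {r^2, r^4}: (-1)*(-1), {s, sr^2, ...}: (0)*(0), {sr, sr^3, ...}: (0)*(0)
so (chi_5 * chi_6) takes values
  {e} -> 4, {r^3} -> -4, {r^1, r^5} -> -1, {r^2, r^4} -> 1, {s, sr^2, ...} -> 0, {sr, sr^3, ...} -> 0.
Now take the inner product of this character with each irreducible chi from the table, <chi_5*chi_6, chi> = (1/12) sum_C |C| (chi_5*chi_6)(C) conj(chi(C)):
  <chi_5*chi_6, chi_1> = (1/12)[1*(4)*conj(1) + 1*(-4)*conj(1) + 2*(-1)*conj(1) + 2*(1)*conj(1) + 3*(0)*conj(1) + 3*(0)*conj(1)]
      = (1/12)[(4) + (-4) + (-2) + (2) + (0) + (0)] = 0/12 = 0
  <chi_5*chi_6, chi_2> = (1/12)[1*(4)*conj(1) + 1*(-4)*conj(1) + 2*(-1)*conj(1) + 2*(1)*conj(1) + 3*(0)*conj(-1) + 3*(0)*conj(-1)]
      = (1/12)[(4) + (-4) + (-2) + (2) + (0) + (0)] = 0/12 = 0
  <chi_5*chi_6, chi_3> = (1/12)[1*(4)*conj(1) + 1*(-4)*conj(-1) + 2*(-1)*conj(-1) + 2*(1)*conj(1) + 3*(0)*conj(1) + 3*(0)*conj(-1)]
      = (1/12)[(4) + (4) + (2) + (2) + (0) + (0)] = 12/12 = 1
  <chi_5*chi_6, chi_4> = (1/12)[1*(4)*conj(1) + 1*(-4)*conj(-1) + 2*(-1)*conj(-1) + 2*(1)*conj(1) + 3*(0)*conj(-1) + 3*(0)*conj(1)]
      = (1/12)[(4) + (4) + (2) + (2) + (0) + (0)] = 12/12 = 1
  <chi_5*chi_6, chi_5> = (1/12)[1*(4)*conj(2) + 1*(-4)*conj(-2) + 2*(-1)*conj(1) + 2*(1)*conj(-1) + 3*(0)*conj(0) + 3*(0)*conj(0)]
      = (1/12)[(8) + (8) + (-2) + (-2) + (0) + (0)] = 12/12 = 1
  <chi_5*chi_6, chi_6> = (1/12)[1*(4)*conj(2) + 1*(-4)*conj(2) + 2*(-1)*conj(-1) + 2*(1)*conj(-1) + 3*(0)*conj(0) + 3*(0)*conj(0)]
      = (1/12)[(8) + (-8) + (2) + (-2) + (0) + (0)] = 0/12 = 0
Hence the multiplicities are chi_3: 1, chi_4: 1, chi_5: 1. Dimension check: dim(chi_5)*dim(chi_6) = 2*2 = 4 and sum (mult * dim) = 1*1 + 1*1 + 1*2 = 4.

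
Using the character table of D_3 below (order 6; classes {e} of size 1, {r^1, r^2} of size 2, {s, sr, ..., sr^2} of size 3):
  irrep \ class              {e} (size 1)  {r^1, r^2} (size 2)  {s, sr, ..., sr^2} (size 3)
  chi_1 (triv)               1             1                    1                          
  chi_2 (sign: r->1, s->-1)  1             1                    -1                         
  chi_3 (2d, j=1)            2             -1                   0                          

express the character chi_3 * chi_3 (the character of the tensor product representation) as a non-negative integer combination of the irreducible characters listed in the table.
chi_3 tensor chi_3 = chi_1 + chi_2 + chi_3 (all other irreducibles have multiplicity 0).

Details: The character of a tensor product is the pointwise product (chi_3 * chi_3)(C) = chi_3(C) * chi_3(C):
  {e}: (2)*(2), {r^1, r^2}: (-1)*(-1), {s, sr, ..., sr^2}: (0)*(0)
so (chi_3 * chi_3) takes values
  {e} -> 4, {r^1, r^2} -> 1, {s, sr, ..., sr^2} -> 0.
Now take the inner product of this character with each irreducible chi from the table, <chi_3*chi_3, chi> = (1/6) sum_C |C| (chi_3*chi_3)(C) conj(chi(C)):
  <chi_3*chi_3, chi_1> = (1/6)[1*(4)*conj(1) + 2*(1)*conj(1) + 3*(0)*conj(1)]
      = (1/6)[(4) + (2) + (0)] = 6/6 = 1
  <chi_3*chi_3, chi_2> = (1/6)[1*(4)*conj(1) + 2*(1)*conj(1) + 3*(0)*conj(-1)]
      = (1/6)[(4) + (2) + (0)] = 6/6 = 1
  <chi_3*chi_3, chi_3> = (1/6)[1*(4)*conj(2) + 2*(1)*conj(-1) + 3*(0)*conj(0)]
      = (1/6)[(8) + (-2) + (0)] = 6/6 = 1
Hence the multiplicities are chi_1: 1, chi_2: 1, chi_3: 1. Dimension check: dim(chi_3)*dim(chi_3) = 2*2 = 4 and sum (mult * dim) = 1*1 + 1*1 + 1*2 = 4.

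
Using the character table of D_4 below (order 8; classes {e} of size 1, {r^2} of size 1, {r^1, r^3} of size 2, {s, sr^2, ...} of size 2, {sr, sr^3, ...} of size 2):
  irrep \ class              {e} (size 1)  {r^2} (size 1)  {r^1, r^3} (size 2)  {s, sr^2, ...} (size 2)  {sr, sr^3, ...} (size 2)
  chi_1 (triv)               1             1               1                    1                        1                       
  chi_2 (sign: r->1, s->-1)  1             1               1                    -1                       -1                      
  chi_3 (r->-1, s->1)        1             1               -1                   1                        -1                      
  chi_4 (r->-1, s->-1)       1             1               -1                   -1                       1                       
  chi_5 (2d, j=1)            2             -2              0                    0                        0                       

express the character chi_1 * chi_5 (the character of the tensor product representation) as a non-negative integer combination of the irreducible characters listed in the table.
chi_1 tensor chi_5 = chi_5 (all other irreducibles have multiplicity 0).

Details: The character of a tensor product is the pointwise product (chi_1 * chi_5)(C) = chi_1(C) * chi_5(C):
  {e}: (1)*(2), {r^2}: (1)*(-2), {r^1, r^3}: (1)*(0), {s, sr^2, ...}: (1)*(0), {sr, sr^3, ...}: (1)*(0)
so (chi_1 * chi_5) takes values
  {e} -> 2, {r^2} -> -2, {r^1, r^3} -> 0, {s, sr^2, ...} -> 0, {sr, sr^3, ...} -> 0.
Now take the inner product of this character with each irreducible chi from the table, <chi_1*chi_5, chi> = (1/8) sum_C |C| (chi_1*chi_5)(C) conj(chi(C)):
  <chi_1*chi_5, chi_1> = (1/8)[1*(2)*conj(1) + 1*(-2)*conj(1) + 2*(0)*conj(1) + 2*(0)*conj(1) + 2*(0)*conj(1)]
      = (1/8)[(2) + (-2) + (0) + (0) + (0)] = 0/8 = 0
  <chi_1*chi_5, chi_2> = (1/8)[1*(2)*conj(1) + 1*(-2)*conj(1) + 2*(0)*conj(1) + 2*(0)*conj(-1) + 2*(0)*conj(-1)]
      = (1/8)[(2) + (-2) + (0) + (0) + (0)] = 0/8 = 0
  <chi_1*chi_5, chi_3> = (1/8)[1*(2)*conj(1) + 1*(-2)*conj(1) + 2*(0)*conj(-1) + 2*(0)*conj(1) + 2*(0)*conj(-1)]
      = (1/8)[(2) + (-2) + (0) + (0) + (0)] = 0/8 = 0
  <chi_1*chi_5, chi_4> = (1/8)[1*(2)*conj(1) + 1*(-2)*conj(1) + 2*(0)*conj(-1) + 2*(0)*conj(-1) + 2*(0)*conj(1)]
      = (1/8)[(2) + (-2) + (0) + (0) + (0)] = 0/8 = 0
  <chi_1*chi_5, chi_5> = (1/8)[1*(2)*conj(2) + 1*(-2)*conj(-2) + 2*(0)*conj(0) + 2*(0)*conj(0) + 2*(0)*conj(0)]
      = (1/8)[(4) + (4) + (0) + (0) + (0)] = 8/8 = 1
Hence the multiplicities are chi_5: 1. Dimension check: dim(chi_1)*dim(chi_5) = 1*2 = 2 and sum (mult * dim) = 1*2 = 2.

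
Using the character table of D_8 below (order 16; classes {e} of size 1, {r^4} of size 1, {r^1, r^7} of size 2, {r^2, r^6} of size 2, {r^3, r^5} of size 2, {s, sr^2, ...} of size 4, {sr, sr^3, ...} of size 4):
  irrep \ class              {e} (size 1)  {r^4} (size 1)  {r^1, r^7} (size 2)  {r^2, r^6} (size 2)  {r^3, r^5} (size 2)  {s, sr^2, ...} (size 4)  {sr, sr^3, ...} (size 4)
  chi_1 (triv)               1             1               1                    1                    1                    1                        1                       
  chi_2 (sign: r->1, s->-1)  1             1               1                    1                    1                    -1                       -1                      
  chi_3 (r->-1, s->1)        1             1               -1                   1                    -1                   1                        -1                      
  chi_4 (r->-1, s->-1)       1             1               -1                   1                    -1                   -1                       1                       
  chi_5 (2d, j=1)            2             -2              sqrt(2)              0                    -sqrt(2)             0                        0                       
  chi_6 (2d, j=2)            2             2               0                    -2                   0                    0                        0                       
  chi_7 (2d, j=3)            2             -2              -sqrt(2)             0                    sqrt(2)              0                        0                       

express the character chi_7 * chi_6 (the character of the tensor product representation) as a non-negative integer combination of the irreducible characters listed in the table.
chi_7 tensor chi_6 = chi_5 + chi_7 (all other irreducibles have multiplicity 0).

Why: The character of a tensor product is the pointwise product (chi_7 * chi_6)(C) = chi_7(C) * chi_6(C):
  {e}: (2)*(2), {r^4}: (-2)*(2), {r^1, r^7}: (-sqrt(2))*(0), {r^2, r^6}: (0)*(-2), {r^3, r^5}: (sqrt(2))*(0), {s, sr^2, ...}: (0)*(0), {sr, sr^3, ...}: (0)*(0)
so (chi_7 * chi_6) takes values
  {e} -> 4, {r^4} -> -4, {r^1, r^7} -> 0, {r^2, r^6} -> 0, {r^3, r^5} -> 0, {s, sr^2, ...} -> 0, {sr, sr^3, ...} -> 0.
Now take the inner product of this character with each irreducible chi from the table, <chi_7*chi_6, chi> = (1/16) sum_C |C| (chi_7*chi_6)(C) conj(chi(C)):
  <chi_7*chi_6, chi_1> = (1/16)[1*(4)*conj(1) + 1*(-4)*conj(1) + 2*(0)*conj(1) + 2*(0)*conj(1) + 2*(0)*conj(1) + 4*(0)*conj(1) + 4*(0)*conj(1)]
      = (1/16)[(4) + (-4) + (0) + (0) + (0) + (0) + (0)] = 0/16 = 0
  <chi_7*chi_6, chi_2> = (1/16)[1*(4)*conj(1) + 1*(-4)*conj(1) + 2*(0)*conj(1) + 2*(0)*conj(1) + 2*(0)*conj(1) + 4*(0)*conj(-1) + 4*(0)*conj(-1)]
      = (1/16)[(4) + (-4) + (0) + (0) + (0) + (0) + (0)] = 0/16 = 0
  <chi_7*chi_6, chi_3> = (1/16)[1*(4)*conj(1) + 1*(-4)*conj(1) + 2*(0)*conj(-1) + 2*(0)*conj(1) + 2*(0)*conj(-1) + 4*(0)*conj(1) + 4*(0)*conj(-1)]
      = (1/16)[(4) + (-4) + (0) + (0) + (0) + (0) + (0)] = 0/16 = 0
  <chi_7*chi_6, chi_4> = (1/16)[1*(4)*conj(1) + 1*(-4)*conj(1) + 2*(0)*conj(-1) + 2*(0)*conj(1) + 2*(0)*conj(-1) + 4*(0)*conj(-1) + 4*(0)*conj(1)]
      = (1/16)[(4) + (-4) + (0) + (0) + (0) + (0) + (0)] = 0/16 = 0
  <chi_7*chi_6, chi_5> = (1/16)[1*(4)*conj(2) + 1*(-4)*conj(-2) + 2*(0)*conj(sqrt(2)) + 2*(0)*conj(0) + 2*(0)*conj(-sqrt(2)) + 4*(0)*conj(0) + 4*(0)*conj(0)]
      = (1/16)[(8) + (8) + (0) + (0) + (0) + (0) + (0)] = 16/16 = 1
  <chi_7*chi_6, chi_6> = (1/16)[1*(4)*conj(2) + 1*(-4)*conj(2) + 2*(0)*conj(0) + 2*(0)*conj(-2) + 2*(0)*conj(0) + 4*(0)*conj(0) + 4*(0)*conj(0)]
      = (1/16)[(8) + (-8) + (0) + (0) + (0) + (0) + (0)] = 0/16 = 0
  <chi_7*chi_6, chi_7> = (1/16)[1*(4)*conj(2) + 1*(-4)*conj(-2) + 2*(0)*conj(-sqrt(2)) + 2*(0)*conj(0) + 2*(0)*conj(sqrt(2)) + 4*(0)*conj(0) + 4*(0)*conj(0)]
      = (1/16)[(8) + (8) + (0) + (0) + (0) + (0) + (0)] = 16/16 = 1
Hence the multiplicities are chi_5: 1, chi_7: 1. Dimension check: dim(chi_7)*dim(chi_6) = 2*2 = 4 and sum (mult * dim) = 1*2 + 1*2 = 4.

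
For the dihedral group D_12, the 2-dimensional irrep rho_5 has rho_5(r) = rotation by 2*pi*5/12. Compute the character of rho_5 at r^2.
chi_{rho_5}(r^2) = 2*cos(2*pi*5*2/12) = 1

Explanation: rho_5(r^2) is rotation by angle 2*pi*5*2/12, whose trace is 2*cos(2*pi*5*2/12) = 1.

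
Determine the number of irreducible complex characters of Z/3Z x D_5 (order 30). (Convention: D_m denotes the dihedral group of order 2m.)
12

The number of irreducible complex representations of a finite group equals its number of conjugacy classes. For a direct product, #classes(G x H) = #classes(G) * #classes(H). Z/3Z has 3 classes (abelian), D_5 has 4 classes, so 3 * 4 = 12, so Z/3Z x D_5 (order 30) has exactly 12 irreducible complex representations.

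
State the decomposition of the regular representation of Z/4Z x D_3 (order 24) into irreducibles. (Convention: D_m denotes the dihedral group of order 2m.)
Each irreducible V_i of dimension d_i appears with multiplicity d_i, i.e. rho_reg = (direct sum over all irreducibles V_i) d_i V_i. The irreducible dimensions for Z/4Z x D_3 are 1, 1, 1, 1, 1, 1, 1, 1, 2, 2, 2, 2: 8 irreducibles of dimension 1, each with multiplicity 1; 4 irreducibles of dimension 2, each with multiplicity 2. Total dimension 8*1*1 + 4*2*2 = 24 = |G|.

Reasoning: General theorem: in the regular representation of a finite group G, each irreducible appears with multiplicity equal to its dimension. Check: dim(rho_reg) = sum d_i^2 = 1 + 1 + 1 + 1 + 1 + 1 + 1 + 1 + 4 + 4 + 4 + 4 = 24 = |G|.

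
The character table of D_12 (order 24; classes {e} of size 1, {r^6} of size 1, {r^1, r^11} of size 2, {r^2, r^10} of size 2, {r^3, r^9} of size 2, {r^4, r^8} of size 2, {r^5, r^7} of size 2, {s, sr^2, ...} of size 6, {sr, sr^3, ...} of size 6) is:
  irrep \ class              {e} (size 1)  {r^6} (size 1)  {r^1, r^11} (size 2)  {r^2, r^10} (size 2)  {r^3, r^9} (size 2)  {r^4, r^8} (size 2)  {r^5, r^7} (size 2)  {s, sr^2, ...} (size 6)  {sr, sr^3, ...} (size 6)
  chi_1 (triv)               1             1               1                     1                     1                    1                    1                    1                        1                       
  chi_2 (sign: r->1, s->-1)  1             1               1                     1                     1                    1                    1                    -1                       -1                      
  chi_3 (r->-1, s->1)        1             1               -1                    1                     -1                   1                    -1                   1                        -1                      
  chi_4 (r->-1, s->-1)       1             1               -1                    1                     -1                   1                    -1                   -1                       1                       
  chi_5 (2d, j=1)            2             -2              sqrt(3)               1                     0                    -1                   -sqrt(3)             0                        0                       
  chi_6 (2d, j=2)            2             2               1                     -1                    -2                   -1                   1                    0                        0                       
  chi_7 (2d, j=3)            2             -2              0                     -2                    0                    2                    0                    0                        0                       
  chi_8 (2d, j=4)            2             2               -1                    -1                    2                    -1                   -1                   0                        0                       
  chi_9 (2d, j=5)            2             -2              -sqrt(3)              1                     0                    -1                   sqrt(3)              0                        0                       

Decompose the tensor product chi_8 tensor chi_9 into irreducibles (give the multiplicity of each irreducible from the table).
chi_8 tensor chi_9 = chi_5 + chi_7 (all other irreducibles have multiplicity 0).

Why: The character of a tensor product is the pointwise product (chi_8 * chi_9)(C) = chi_8(C) * chi_9(C):
  {e}: (2)*(2), {r^6}: (2)*(-2), {r^1, r^11}: (-1)*(-sqrt(3)), {r^2, r^10}: (-1)*(1), {r^3, r^9}: (2)*(0), {r^4, r^8}: (-1)*(-1), {r^5, r^7}: (-1)*(sqrt(3)), {s, sr^2, ...}: (0)*(0), {sr, sr^3, ...}: (0)*(0)
so (chi_8 * chi_9) takes values
  {e} -> 4, {r^6} -> -4, {r^1, r^11} -> sqrt(3), {r^2, r^10} -> -1, {r^3, r^9} -> 0, {r^4, r^8} -> 1, {r^5, r^7} -> -sqrt(3), {s, sr^2, ...} -> 0, {sr, sr^3, ...} -> 0.
Now take the inner product of this character with each irreducible chi from the table, <chi_8*chi_9, chi> = (1/24) sum_C |C| (chi_8*chi_9)(C) conj(chi(C)):
  <chi_8*chi_9, chi_1> = (1/24)[1*(4)*conj(1) + 1*(-4)*conj(1) + 2*(sqrt(3))*conj(1) + 2*(-1)*conj(1) + 2*(0)*conj(1) + 2*(1)*conj(1) + 2*(-sqrt(3))*conj(1) + 6*(0)*conj(1) + 6*(0)*conj(1)]
      = (1/24)[(4) + (-4) + (2*sqrt(3)) + (-2) + (0) + (2) + (-2*sqrt(3)) + (0) + (0)] = 0/24 = 0
  <chi_8*chi_9, chi_2> = (1/24)[1*(4)*conj(1) + 1*(-4)*conj(1) + 2*(sqrt(3))*conj(1) + 2*(-1)*conj(1) + 2*(0)*conj(1) + 2*(1)*conj(1) + 2*(-sqrt(3))*conj(1) + 6*(0)*conj(-1) + 6*(0)*conj(-1)]
      = (1/24)[(4) + (-4) + (2*sqrt(3)) + (-2) + (0) + (2) + (-2*sqrt(3)) + (0) + (0)] = 0/24 = 0
  <chi_8*chi_9, chi_3> = (1/24)[1*(4)*conj(1) + 1*(-4)*conj(1) + 2*(sqrt(3))*conj(-1) + 2*(-1)*conj(1) + 2*(0)*conj(-1) + 2*(1)*conj(1) + 2*(-sqrt(3))*conj(-1) + 6*(0)*conj(1) + 6*(0)*conj(-1)]
      = (1/24)[(4) + (-4) + (-2*sqrt(3)) + (-2) + (0) + (2) + (2*sqrt(3)) + (0) + (0)] = 0/24 = 0
  <chi_8*chi_9, chi_4> = (1/24)[1*(4)*conj(1) + 1*(-4)*conj(1) + 2*(sqrt(3))*conj(-1) + 2*(-1)*conj(1) + 2*(0)*conj(-1) + 2*(1)*conj(1) + 2*(-sqrt(3))*conj(-1) + 6*(0)*conj(-1) + 6*(0)*conj(1)]
      = (1/24)[(4) + (-4) + (-2*sqrt(3)) + (-2) + (0) + (2) + (2*sqrt(3)) + (0) + (0)] = 0/24 = 0
  <chi_8*chi_9, chi_5> = (1/24)[1*(4)*conj(2) + 1*(-4)*conj(-2) + 2*(sqrt(3))*conj(sqrt(3)) + 2*(-1)*conj(1) + 2*(0)*conj(0) + 2*(1)*conj(-1) + 2*(-sqrt(3))*conj(-sqrt(3)) + 6*(0)*conj(0) + 6*(0)*conj(0)]
      = (1/24)[(8) + (8) + (6) + (-2) + (0) + (-2) + (6) + (0) + (0)] = 24/24 = 1
  <chi_8*chi_9, chi_6> = (1/24)[1*(4)*conj(2) + 1*(-4)*conj(2) + 2*(sqrt(3))*conj(1) + 2*(-1)*conj(-1) + 2*(0)*conj(-2) + 2*(1)*conj(-1) + 2*(-sqrt(3))*conj(1) + 6*(0)*conj(0) + 6*(0)*conj(0)]
      = (1/24)[(8) + (-8) + (2*sqrt(3)) + (2) + (0) + (-2) + (-2*sqrt(3)) + (0) + (0)] = 0/24 = 0
  <chi_8*chi_9, chi_7> = (1/24)[1*(4)*conj(2) + 1*(-4)*conj(-2) + 2*(sqrt(3))*conj(0) + 2*(-1)*conj(-2) + 2*(0)*conj(0) + 2*(1)*conj(2) + 2*(-sqrt(3))*conj(0) + 6*(0)*conj(0) + 6*(0)*conj(0)]
      = (1/24)[(8) + (8) + (0) + (4) + (0) + (4) + (0) + (0) + (0)] = 24/24 = 1
  <chi_8*chi_9, chi_8> = (1/24)[1*(4)*conj(2) + 1*(-4)*conj(2) + 2*(sqrt(3))*conj(-1) + 2*(-1)*conj(-1) + 2*(0)*conj(2) + 2*(1)*conj(-1) + 2*(-sqrt(3))*conj(-1) + 6*(0)*conj(0) + 6*(0)*conj(0)]
      = (1/24)[(8) + (-8) + (-2*sqrt(3)) + (2) + (0) + (-2) + (2*sqrt(3)) + (0) + (0)] = 0/24 = 0
  <chi_8*chi_9, chi_9> = (1/24)[1*(4)*conj(2) + 1*(-4)*conj(-2) + 2*(sqrt(3))*conj(-sqrt(3)) + 2*(-1)*conj(1) + 2*(0)*conj(0) + 2*(1)*conj(-1) + 2*(-sqrt(3))*conj(sqrt(3)) + 6*(0)*conj(0) + 6*(0)*conj(0)]
      = (1/24)[(8) + (8) + (-6) + (-2) + (0) + (-2) + (-6) + (0) + (0)] = 0/24 = 0
Hence the multiplicities are chi_5: 1, chi_7: 1. Dimension check: dim(chi_8)*dim(chi_9) = 2*2 = 4 and sum (mult * dim) = 1*2 + 1*2 = 4.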